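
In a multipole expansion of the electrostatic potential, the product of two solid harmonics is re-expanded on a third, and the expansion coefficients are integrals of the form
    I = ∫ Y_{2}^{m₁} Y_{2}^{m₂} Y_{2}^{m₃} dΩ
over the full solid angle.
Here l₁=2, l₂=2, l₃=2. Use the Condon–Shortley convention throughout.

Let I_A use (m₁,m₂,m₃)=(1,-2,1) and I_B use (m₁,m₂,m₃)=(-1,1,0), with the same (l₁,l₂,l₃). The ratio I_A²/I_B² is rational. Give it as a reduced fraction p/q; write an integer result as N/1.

6/1

Same 2,2,2: normalisation and zero-m 3j drop out of the ratio.
A: Δ: 2! 2! 2! / 7! → 1/630; sum: t=0:+1/4 = 1/4; 3j²(2 2 2; 1 -2 1) = Δ·Π!·Σ² = 3/35  (sign -1)
B: Δ: 2! 2! 2! / 7! → 1/630; sum: t=1:−1/4 t=2:+1/2 = 1/4; 3j²(2 2 2; -1 1 0) = Δ·Π!·Σ² = 1/70  (sign +1)
I_A²/I_B² = (3/35)/(1/70) = 6/1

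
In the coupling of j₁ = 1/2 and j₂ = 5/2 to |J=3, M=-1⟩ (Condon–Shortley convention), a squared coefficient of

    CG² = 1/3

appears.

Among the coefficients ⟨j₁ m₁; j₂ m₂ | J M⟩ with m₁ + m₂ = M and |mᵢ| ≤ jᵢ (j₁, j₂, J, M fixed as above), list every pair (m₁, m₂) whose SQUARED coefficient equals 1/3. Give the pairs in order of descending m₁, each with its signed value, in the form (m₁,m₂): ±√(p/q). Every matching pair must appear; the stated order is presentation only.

(1/2,-3/2): +√(1/3)

Admissible pairs with m₁+m₂ = M = -1: (-1/2,-1/2), (1/2,-3/2)
  (m₁,m₂)=(1/2,-3/2): CG² = 1/3, CG = +√(1/3)   ← matches the target
  (m₁,m₂)=(-1/2,-1/2): CG² = 2/3, CG = +√(2/3)
Pairs with CG² = 1/3: (1/2,-3/2): +√(1/3)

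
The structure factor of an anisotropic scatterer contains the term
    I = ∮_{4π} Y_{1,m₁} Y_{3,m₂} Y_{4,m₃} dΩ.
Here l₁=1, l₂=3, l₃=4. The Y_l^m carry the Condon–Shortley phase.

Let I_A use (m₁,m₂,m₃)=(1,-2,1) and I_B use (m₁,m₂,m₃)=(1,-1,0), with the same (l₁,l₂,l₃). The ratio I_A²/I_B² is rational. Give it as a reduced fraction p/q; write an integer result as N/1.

1/2

l's match ⇒ only the (l;m) 3-j factors differ between A and B.
A: triangle coeff Δ(1,3,4) = 1/252; Σ_t [0,0]: t=0:+1/240 = 1/240; (3j)²=1/84 [(1 3 4; 1 -2 1)], sign=-1
B: triangle coeff Δ(1,3,4) = 1/252; Σ_t [0,0]: t=0:+1/96 = 1/96; (3j)²=1/42 [(1 3 4; 1 -1 0)], sign=+1
I_A²/I_B² = (1/84)/(1/42) = 1/2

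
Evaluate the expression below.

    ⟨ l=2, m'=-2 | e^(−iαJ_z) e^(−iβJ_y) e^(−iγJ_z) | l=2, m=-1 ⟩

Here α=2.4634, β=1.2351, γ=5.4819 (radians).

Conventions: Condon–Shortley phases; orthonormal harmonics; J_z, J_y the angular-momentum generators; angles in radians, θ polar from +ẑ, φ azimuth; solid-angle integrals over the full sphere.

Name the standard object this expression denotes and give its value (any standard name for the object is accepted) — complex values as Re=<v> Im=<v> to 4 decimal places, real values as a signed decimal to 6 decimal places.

This is a Wigner D-matrix element — the rotation-matrix element ⟨l m'| R(α,β,γ) |l m⟩ in the angular-momentum basis.
Split into d^2_{-2,-1}(β=1.2351) × two z-phases.
c=cos(1.235100/2)=0.815300, s=sin(1.235100/2)=0.579039; N=√[1·24·1·6]=12.000000
k: max(0,(-1)−(-2))=1 … min(2+(-1),2−(-2))=1
  k=1: (−1)^0·12.0000/(6)·0.8153^3·0.5790^1 = +0.627610
d^2_{-2,-1}(1.2351) = +0.627610
Attach z-rotation phases: D = e^{-i(-2)(2.4634)}·(+0.627610)·e^{-i(-1)(5.4819)} = -0.347546-0.522595i

Wigner D-matrix element, Re=-0.3475 Im=-0.5226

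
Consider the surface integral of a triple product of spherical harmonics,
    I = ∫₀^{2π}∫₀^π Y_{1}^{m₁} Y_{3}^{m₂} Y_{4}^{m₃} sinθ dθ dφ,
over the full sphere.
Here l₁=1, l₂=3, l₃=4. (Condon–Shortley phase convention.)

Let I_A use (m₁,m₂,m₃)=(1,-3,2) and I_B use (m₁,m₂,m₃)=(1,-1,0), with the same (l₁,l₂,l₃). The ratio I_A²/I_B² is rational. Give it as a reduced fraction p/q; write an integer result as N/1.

1/6

Same 1,3,4: normalisation and zero-m 3j drop out of the ratio.
A: Δ: 0! 2! 6! / 9! → 1/252; sum: t=0:+1/1440 = 1/1440; 3j²(1 3 4; 1 -3 2) = Δ·Π!·Σ² = 1/252  (sign +1)
B: Δ: 0! 2! 6! / 9! → 1/252; sum: t=0:+1/96 = 1/96; 3j²(1 3 4; 1 -1 0) = Δ·Π!·Σ² = 1/42  (sign +1)
I_A²/I_B² = (1/252)/(1/42) = 1/6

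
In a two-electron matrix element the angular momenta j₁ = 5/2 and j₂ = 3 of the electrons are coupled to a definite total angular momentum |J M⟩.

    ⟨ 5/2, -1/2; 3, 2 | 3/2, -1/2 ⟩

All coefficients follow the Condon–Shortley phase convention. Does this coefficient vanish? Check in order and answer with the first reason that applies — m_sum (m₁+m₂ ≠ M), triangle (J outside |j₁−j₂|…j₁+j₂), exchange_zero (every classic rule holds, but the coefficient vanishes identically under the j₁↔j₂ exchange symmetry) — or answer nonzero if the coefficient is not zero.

m_sum

m-sum: m₁+m₂ = -1/2+2 = 3/2, M = -1/2  ✗ ⇒ coefficient is 0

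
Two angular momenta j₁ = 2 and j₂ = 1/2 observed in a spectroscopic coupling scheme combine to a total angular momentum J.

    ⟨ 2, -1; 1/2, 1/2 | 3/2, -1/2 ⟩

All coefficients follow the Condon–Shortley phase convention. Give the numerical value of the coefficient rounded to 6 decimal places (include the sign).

−√(3/5) = -0.774597

j₁+j₂−J=1  J+j₁−j₂=3  J−j₁+j₂=0  j₁+j₂+J+1=5
(j₁±m₁, j₂±m₂, J±M) = (1,3,1,0,1,2)
P² = 12/5
sum k=1..1:
  [1] −1/2 = -1/2
S = -1/2
C² = P²·S² = 3/5 ; C = -0.774597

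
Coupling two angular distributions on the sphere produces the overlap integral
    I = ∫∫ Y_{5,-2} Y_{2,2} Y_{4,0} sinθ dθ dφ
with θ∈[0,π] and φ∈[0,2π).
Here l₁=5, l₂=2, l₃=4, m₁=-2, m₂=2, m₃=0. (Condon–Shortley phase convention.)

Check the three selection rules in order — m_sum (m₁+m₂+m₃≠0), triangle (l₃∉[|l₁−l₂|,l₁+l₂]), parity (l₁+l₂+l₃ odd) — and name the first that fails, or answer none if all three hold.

Σmᵢ = 0  ✓
l₃∈[|l₁−l₂|,l₁+l₂]=[3,7], have l₃=4  ✓
Σlᵢ = 11 ⇒ odd  ✗

parity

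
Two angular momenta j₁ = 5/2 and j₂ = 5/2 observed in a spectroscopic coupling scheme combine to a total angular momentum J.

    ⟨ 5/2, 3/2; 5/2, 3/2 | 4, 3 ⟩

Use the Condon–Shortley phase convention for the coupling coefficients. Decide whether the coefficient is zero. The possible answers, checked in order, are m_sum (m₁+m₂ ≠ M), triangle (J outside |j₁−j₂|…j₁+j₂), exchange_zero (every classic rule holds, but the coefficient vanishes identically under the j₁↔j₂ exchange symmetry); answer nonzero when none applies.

exchange_zero

m-sum: m₁+m₂ = 3/2+3/2 = 3, M = 3  ✓
triangle: |j₁−j₂| = 0 ≤ J = 4 ≤ j₁+j₂ = 5  ✓
exchange: j₁=j₂ and m₁=m₂, and (−1)^(j₁+j₂−J) = (−1)^1 = −1 forces ⟨j₁m₁;j₂m₂|JM⟩ = −⟨j₂m₂;j₁m₁|JM⟩ = −⟨j₁m₁;j₂m₂|JM⟩ ⇒ the coefficient vanishes identically
Racah sum check: Σ_k collapses to 0 ⇒ CG = 0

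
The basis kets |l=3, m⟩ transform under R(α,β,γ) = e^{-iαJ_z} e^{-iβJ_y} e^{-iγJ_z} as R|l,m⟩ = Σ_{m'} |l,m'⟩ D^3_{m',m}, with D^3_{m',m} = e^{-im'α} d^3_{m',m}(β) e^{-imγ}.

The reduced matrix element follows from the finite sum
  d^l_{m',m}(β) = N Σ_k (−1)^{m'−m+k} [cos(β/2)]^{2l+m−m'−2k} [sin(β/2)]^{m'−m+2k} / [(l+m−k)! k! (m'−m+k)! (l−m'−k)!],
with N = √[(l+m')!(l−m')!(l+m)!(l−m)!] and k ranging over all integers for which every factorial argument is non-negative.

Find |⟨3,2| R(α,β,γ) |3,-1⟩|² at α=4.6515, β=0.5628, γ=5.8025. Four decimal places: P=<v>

P=0.0132

Split into d^3_{2,-1}(β=0.5628) × two z-phases.
With c≡cos(β/2)=0.960668 and s≡sin(β/2)=0.277701, N=[120·1·2·24]^{1/2}=75.894664
Admissible k: 0..1 (factorial args all ≥0)
  k=0: (−1)^3·75.8947/(12)·0.9607^3·0.2777^3 = -0.120083
  k=1: (−1)^4·75.8947/(24)·0.9607^1·0.2777^5 = +0.005017
d^3_{2,-1}(0.5628) = -0.120083 +0.005017 = -0.115066
|D^3_{2,-1}|² = |d^3_{2,-1}(β)|² = (-0.115066)² = 0.013240 (the z-rotation phases have unit modulus)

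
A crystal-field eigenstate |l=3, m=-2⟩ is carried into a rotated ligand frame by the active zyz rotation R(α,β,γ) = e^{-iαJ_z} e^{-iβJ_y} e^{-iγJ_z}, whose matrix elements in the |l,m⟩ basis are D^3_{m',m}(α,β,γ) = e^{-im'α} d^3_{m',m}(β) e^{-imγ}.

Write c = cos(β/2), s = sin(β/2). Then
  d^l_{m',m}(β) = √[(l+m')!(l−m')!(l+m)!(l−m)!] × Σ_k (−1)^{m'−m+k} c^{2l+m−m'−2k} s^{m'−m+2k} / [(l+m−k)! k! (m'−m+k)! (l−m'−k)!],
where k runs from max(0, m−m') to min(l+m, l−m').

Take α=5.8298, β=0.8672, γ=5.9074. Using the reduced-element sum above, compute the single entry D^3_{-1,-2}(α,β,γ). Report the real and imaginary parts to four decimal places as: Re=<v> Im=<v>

First d^3_{-1,-2}(β=0.8672), then the phase factors e^{-i(-1)α} and e^{-i(-2)γ}:
c=cos(0.867200/2)=0.907459, s=sin(0.867200/2)=0.420140; N=√[2·24·1·120]=75.894664
The bounds max(0,m−m')=0 and min(l+m,l−m')=1 give 2 terms
  k=0: (−1)^1·75.8947/(24)·0.9075^5·0.4201^1 = -0.817579
  k=1: (−1)^2·75.8947/(12)·0.9075^3·0.4201^3 = +0.350505
d^3_{-1,-2}(0.8672) = -0.817579 +0.350505 = -0.467074
D = (+0.898969-0.438011i)·(-0.467074)·(+0.730617-0.682787i) = -0.167088+0.436165i

Re=-0.1671 Im=0.4362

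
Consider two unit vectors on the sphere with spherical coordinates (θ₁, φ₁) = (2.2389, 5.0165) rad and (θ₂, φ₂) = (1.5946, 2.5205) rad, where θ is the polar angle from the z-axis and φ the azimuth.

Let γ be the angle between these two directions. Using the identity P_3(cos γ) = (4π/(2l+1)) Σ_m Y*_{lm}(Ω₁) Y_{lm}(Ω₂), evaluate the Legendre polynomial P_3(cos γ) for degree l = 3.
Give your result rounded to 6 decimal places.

Term-by-term m-sum for l=3 (normalisation 4π/7 = 1.795196):
  m=-3: (-0.159630+0.123497i) × (+0.120196-0.399165i) = +0.030109+0.078563i  (running Σ = +0.030109+0.078563i)
  m=-2: (+0.320175+0.222930i) × (-0.007846-0.023010i) = +0.002618-0.009116i  (running Σ = +0.032727+0.069446i)
  m=-1: (+0.069806-0.222422i) × (+0.262005+0.187481i) = +0.059989-0.045188i  (running Σ = +0.092716+0.024258i)
  m=0: (+0.249933-0.000000i) × (+0.026621+0.000000i) = +0.006654+0.000000i  (running Σ = +0.099369+0.024258i)
  m=1: (-0.069806-0.222422i) × (-0.262005+0.187481i) = +0.059989+0.045188i  (running Σ = +0.159359+0.069446i)
  m=2: (+0.320175-0.222930i) × (-0.007846+0.023010i) = +0.002618+0.009116i  (running Σ = +0.161976+0.078563i)
  m=3: (+0.159630+0.123497i) × (-0.120196-0.399165i) = +0.030109-0.078563i  (running Σ = +0.192085+0.000000i)
Σ over m = +0.192085+0.000000i; ×(4π/7) → +0.344831+0.000000i. Real part: 0.344831

0.344831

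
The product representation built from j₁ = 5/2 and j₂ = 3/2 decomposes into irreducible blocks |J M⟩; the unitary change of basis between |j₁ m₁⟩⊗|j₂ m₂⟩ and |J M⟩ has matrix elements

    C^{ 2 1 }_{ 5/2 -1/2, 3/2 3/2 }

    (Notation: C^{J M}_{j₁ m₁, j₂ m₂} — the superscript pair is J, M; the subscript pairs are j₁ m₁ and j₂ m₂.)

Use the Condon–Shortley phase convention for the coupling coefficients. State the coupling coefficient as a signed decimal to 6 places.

j₁+j₂−J=2  J+j₁−j₂=3  J−j₁+j₂=1  j₁+j₂+J+1=7
(j₁±m₁, j₂±m₂, J±M) = (2,3,3,0,3,1)
P² = 36/7
sum k=2..2:
  [2] +1/4 = 1/4
S = 1/4
C² = P²·S² = 9/28 ; C = +0.566947

+√(9/28) = +0.566947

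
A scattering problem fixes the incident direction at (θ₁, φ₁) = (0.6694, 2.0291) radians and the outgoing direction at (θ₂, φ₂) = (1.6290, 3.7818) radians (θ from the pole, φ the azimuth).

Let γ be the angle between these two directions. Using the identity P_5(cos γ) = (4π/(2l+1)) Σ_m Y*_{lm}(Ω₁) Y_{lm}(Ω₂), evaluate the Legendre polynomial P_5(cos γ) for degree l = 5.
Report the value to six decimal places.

-0.262114

Summing Y*_{l m}(θ₁,φ₁)·Y_{l m}(θ₂,φ₂) over m ∈ [−5, 5]; prefactor 4π/(2·5+1) = 1.142397:
  term(m=-5) = -0.015508-0.012068i   from Y*(Ω₁)=-0.032080-0.028177i, Y(Ω₂)=+0.459403-0.027341i
  term(m=-4) = -0.010806+0.009624i   from Y*(Ω₁)=-0.044266+0.164796i, Y(Ω₂)=+0.070898+0.046527i
  term(m=-3) = -0.064917-0.106909i   from Y*(Ω₁)=+0.367638-0.072950i, Y(Ω₂)=-0.114373-0.313495i
  term(m=-2) = -0.039296+0.014962i   from Y*(Ω₁)=-0.263092-0.343088i, Y(Ω₂)=+0.027846-0.093184i
  term(m=-1) = -0.003639-0.019786i   from Y*(Ω₁)=-0.029215+0.059218i, Y(Ω₂)=-0.244336+0.181998i
  term(m=+0) = +0.038892+0.000000i   from Y*(Ω₁)=-0.387218-0.000000i, Y(Ω₂)=-0.100440+0.000000i
  term(m=+1) = -0.003639+0.019786i   from Y*(Ω₁)=+0.029215+0.059218i, Y(Ω₂)=+0.244336+0.181998i
  term(m=+2) = -0.039296-0.014962i   from Y*(Ω₁)=-0.263092+0.343088i, Y(Ω₂)=+0.027846+0.093184i
  term(m=+3) = -0.064917+0.106909i   from Y*(Ω₁)=-0.367638-0.072950i, Y(Ω₂)=+0.114373-0.313495i
  term(m=+4) = -0.010806-0.009624i   from Y*(Ω₁)=-0.044266-0.164796i, Y(Ω₂)=+0.070898-0.046527i
  term(m=+5) = -0.015508+0.012068i   from Y*(Ω₁)=+0.032080-0.028177i, Y(Ω₂)=-0.459403-0.027341i
Accumulated sum -0.229442+0.000000i; after 4π/(2l+1) scaling, -0.262114+0.000000i ⇒ P_5 = -0.262114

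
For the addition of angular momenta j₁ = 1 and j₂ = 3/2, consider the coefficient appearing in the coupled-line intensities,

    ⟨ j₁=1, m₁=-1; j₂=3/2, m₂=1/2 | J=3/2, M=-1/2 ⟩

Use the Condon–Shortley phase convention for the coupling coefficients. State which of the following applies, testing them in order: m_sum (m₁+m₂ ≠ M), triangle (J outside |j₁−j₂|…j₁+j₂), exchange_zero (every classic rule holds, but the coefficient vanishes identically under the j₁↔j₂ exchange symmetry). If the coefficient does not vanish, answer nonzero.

m-sum: m₁+m₂ = -1+1/2 = -1/2, M = -1/2  ✓
triangle: |j₁−j₂| = 1/2 ≤ J = 3/2 ≤ j₁+j₂ = 5/2  ✓
exchange: j₁≠j₂ or m₁≠m₂ — the exchange symmetry imposes no constraint here
value check: CG = −√(8/15) = -0.730297 ≠ 0

nonzero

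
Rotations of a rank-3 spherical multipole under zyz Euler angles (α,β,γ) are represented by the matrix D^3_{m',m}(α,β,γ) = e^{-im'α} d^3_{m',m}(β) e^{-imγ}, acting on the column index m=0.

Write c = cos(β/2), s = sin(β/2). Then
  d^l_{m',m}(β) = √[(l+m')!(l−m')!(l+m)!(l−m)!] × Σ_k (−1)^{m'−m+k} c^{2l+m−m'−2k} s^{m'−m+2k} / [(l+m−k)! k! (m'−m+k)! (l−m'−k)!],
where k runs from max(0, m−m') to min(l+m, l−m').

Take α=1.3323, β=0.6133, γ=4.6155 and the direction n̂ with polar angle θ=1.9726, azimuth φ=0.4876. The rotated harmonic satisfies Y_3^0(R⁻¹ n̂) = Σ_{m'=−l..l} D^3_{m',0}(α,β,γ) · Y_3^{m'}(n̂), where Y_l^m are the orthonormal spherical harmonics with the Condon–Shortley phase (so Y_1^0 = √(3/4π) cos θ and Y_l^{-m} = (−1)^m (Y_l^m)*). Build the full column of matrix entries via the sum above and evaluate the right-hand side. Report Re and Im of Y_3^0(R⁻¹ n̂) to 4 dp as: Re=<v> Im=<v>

Need the full column D^3_{m',0} for m'=−3..3 at α=1.3323, β=0.6133, γ=4.6155.
cos(β/2)=0.953350, sin(β/2)=0.301867
d^3_{-3,0}: single k=3 term ⇒ +0.106590;  D = -0.069922-0.080451i
d^3_{-2,0}: k∈[2..3] ⇒ +0.412288 -0.041336 = +0.370952;  D = -0.329546+0.170308i
d^3_{-1,0}: k∈[1..3] ⇒ +0.823508 -0.247693 +0.008278 = +0.584093;  D = +0.137987+0.567560i
d^3_{0,0}: k∈[0..3] ⇒ +0.750783 -0.677458 +0.067922 -0.000757 = +0.140490;  D = +0.140490+0.000000i
d^3_{1,0}: k∈[0..2] ⇒ -0.823508 +0.247693 -0.008278 = -0.584093;  D = -0.137987+0.567560i
d^3_{2,0}: k∈[0..1] ⇒ +0.412288 -0.041336 = +0.370952;  D = -0.329546-0.170308i
d^3_{3,0}: single k=0 term ⇒ -0.106590;  D = +0.069922-0.080451i
Y_3^{m'}(θ=1.9726,φ=0.4876) and Σ D·Y over m':
  (-0.0699-0.0805i)·(+0.0351-0.3234i)  (-0.3295+0.1703i)·(-0.1899+0.2803i)  (+0.1380+0.5676i)·(-0.0618+0.0328i)  (+0.1405+0.0000i)·(+0.3262+0.0000i)  (-0.1380+0.5676i)·(+0.0618+0.0328i)  (-0.3295-0.1703i)·(-0.1899-0.2803i)  (+0.0699-0.0805i)·(-0.0351-0.3234i)
Y_3^0(R⁻¹ n̂) = -0.035664+0.000000i

Re=-0.0357 Im=0.0000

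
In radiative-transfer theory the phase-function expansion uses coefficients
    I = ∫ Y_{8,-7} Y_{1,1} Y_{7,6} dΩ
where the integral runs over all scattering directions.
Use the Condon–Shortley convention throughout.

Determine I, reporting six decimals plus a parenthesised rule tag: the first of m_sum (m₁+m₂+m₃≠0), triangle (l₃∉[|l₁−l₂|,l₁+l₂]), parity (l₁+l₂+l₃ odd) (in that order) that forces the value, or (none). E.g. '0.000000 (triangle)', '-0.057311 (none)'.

-0.313531 (none)

Rules hold: Σm=0, L=16 even, 7≤7≤9.
N = 17·3·15 = 765
Δ = 2!·14!·0!/17! = 1/2040
Racah Σ t=1..1: t=1:−1/25401600 = -1/25401600
⇒ 3j(8 1 7; 0 0 0)² = 8/255, sgn +1
Racah Σ t=2..2: t=2:+1/12454041600 = 1/12454041600
⇒ 3j(8 1 7; -7 1 6)² = 7/136, sgn -1
4πI² = N·(3j₀)²·(3jₘ)² = 21/17
I = -1·√(1.23529/4π) = -0.31353083
No selection rule forces the value: the integral is nonzero (none).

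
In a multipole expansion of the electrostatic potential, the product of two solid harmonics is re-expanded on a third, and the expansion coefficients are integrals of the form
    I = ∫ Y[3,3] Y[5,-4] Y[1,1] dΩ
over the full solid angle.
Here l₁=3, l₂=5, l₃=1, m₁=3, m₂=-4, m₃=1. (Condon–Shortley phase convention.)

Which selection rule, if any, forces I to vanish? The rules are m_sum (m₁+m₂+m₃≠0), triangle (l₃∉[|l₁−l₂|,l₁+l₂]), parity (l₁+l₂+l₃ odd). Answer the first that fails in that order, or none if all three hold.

triangle

Σmᵢ = 0  ✓
l₃∈[|l₁−l₂|,l₁+l₂]=[2,8] required, l₃=1 fails  ✗
Σlᵢ = 9 ⇒ odd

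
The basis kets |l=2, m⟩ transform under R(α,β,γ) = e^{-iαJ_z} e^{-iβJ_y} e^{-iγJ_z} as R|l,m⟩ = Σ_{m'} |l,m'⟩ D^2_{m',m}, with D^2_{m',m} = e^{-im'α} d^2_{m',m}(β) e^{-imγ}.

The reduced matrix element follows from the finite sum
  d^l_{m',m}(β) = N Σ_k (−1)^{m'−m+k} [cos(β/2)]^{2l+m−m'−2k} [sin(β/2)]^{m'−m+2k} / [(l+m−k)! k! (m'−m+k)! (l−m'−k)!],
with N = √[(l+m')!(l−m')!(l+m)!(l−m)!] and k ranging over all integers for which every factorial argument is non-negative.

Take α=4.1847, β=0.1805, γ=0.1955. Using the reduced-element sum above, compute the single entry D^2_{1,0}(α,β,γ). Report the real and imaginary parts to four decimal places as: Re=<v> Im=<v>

Re=0.1089 Im=-0.1869

D^2_{1,0}(4.1847,0.1805,0.1955) = e^{-i·1·4.1847}·d^2_{1,0}(0.1805)·e^{-i·0·0.1955}. Compute d first:
Half-angle: c=0.995930, s=0.090128. N=√(6·1·2·2)=4.898979
k: max(0,(0)−(1))=0 … min(2+(0),2−(1))=1
  k=0: (−1)^1·4.8990/(2)·0.9959^3·0.0901^1 = -0.218082
  k=1: (−1)^2·4.8990/(2)·0.9959^1·0.0901^3 = +0.001786
d^2_{1,0}(0.1805) = -0.218082 +0.001786 = -0.216296
Phases: e^{-i·(1)·4.1847}=-0.503538+0.863973i, e^{-i·(0)·0.1955}=+1.000000+0.000000i ⇒ D=+0.108913-0.186874i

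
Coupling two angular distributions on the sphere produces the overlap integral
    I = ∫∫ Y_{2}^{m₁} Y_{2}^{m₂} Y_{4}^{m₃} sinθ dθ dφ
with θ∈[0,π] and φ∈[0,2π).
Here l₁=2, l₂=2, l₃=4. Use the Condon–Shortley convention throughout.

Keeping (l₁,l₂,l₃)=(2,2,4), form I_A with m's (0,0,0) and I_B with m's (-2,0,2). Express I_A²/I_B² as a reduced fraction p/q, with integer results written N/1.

Shared (l₁,l₂,l₃)=(2,2,4): N and (l;000)² cancel in I_A²/I_B².
A: Δ = 0!·4!·4!/9! = 1/630; Racah Σ t=0..0: t=0:+1/16 = 1/16; ⇒ 3j(2 2 4; 0 0 0)² = 2/35, sgn +1
B: Δ = 0!·4!·4!/9! = 1/630; Racah Σ t=0..0: t=0:+1/96 = 1/96; ⇒ 3j(2 2 4; -2 0 2)² = 1/42, sgn +1
I_A²/I_B² = (2/35)/(1/42) = 12/5

12/5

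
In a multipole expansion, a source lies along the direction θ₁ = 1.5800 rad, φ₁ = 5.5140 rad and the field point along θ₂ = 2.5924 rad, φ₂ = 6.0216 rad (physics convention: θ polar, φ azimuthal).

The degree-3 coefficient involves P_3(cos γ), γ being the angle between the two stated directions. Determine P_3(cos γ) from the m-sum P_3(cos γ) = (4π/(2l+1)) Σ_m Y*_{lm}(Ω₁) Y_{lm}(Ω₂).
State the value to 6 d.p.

Expand P_3 via completeness: Σ_{m} conj(Y_{3,m}) at Ω₁ times Y_{3,m} at Ω₂ —
  term(m=-3) = (0.001188, -0.024728)   from Y*(Ω₁)=(-0.280293, -0.308977), Y(Ω₂)=(0.041990, 0.041936)
  term(m=-2) = (0.001178, -0.001898)   from Y*(Ω₁)=(-0.000305, 0.009400), Y(Ω₂)=(-0.205752, -0.118673)
  term(m=-1) = (-0.125612, 0.069867)   from Y*(Ω₁)=(-0.232090, 0.224683), Y(Ω₂)=(0.429823, 0.115072)
  term(m=+0) = (-0.002091, 0.000000)   from Y*(Ω₁)=(0.010302, -0.000000), Y(Ω₂)=(-0.202943, 0.000000)
  term(m=+1) = (-0.125612, -0.069867)   from Y*(Ω₁)=(0.232090, 0.224683), Y(Ω₂)=(-0.429823, 0.115072)
  term(m=+2) = (0.001178, 0.001898)   from Y*(Ω₁)=(-0.000305, -0.009400), Y(Ω₂)=(-0.205752, 0.118673)
  term(m=+3) = (0.001188, 0.024728)   from Y*(Ω₁)=(0.280293, -0.308977), Y(Ω₂)=(-0.041990, 0.041936)
Total Σ_m = (-0.248583, 0.000000). Multiply by 1.795196: (-0.446255, 0.000000). P_3(cos γ) = -0.446255

-0.446255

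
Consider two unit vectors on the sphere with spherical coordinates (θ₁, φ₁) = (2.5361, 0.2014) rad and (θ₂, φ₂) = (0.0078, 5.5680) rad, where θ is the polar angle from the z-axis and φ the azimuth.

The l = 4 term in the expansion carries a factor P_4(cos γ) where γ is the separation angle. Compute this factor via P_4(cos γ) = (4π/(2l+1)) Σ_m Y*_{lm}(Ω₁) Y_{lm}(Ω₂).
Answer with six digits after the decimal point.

-0.170230

Term-by-term m-sum for l=4 (normalisation 4π/9 = 1.396263):
  term(m=-4) = -0.000000-0.000000i   from Y*(Ω₁)=+0.032169+0.033496i, Y(Ω₂)=-0.000000+0.000000i
  term(m=-3) = +0.000000-0.000000i   from Y*(Ω₁)=-0.156162-0.107802i, Y(Ω₂)=-0.000000+0.000000i
  term(m=-2) = -0.000013+0.000048i   from Y*(Ω₁)=+0.372100+0.158551i, Y(Ω₂)=+0.000017+0.000121i
  term(m=-1) = -0.003444-0.004492i   from Y*(Ω₁)=-0.375782-0.076723i, Y(Ω₂)=+0.011142+0.009678i
  term(m=+0) = -0.115004-0.000000i   from Y*(Ω₁)=-0.135934-0.000000i, Y(Ω₂)=+0.846027+0.000000i
  term(m=+1) = -0.003444+0.004492i   from Y*(Ω₁)=+0.375782-0.076723i, Y(Ω₂)=-0.011142+0.009678i
  term(m=+2) = -0.000013-0.000048i   from Y*(Ω₁)=+0.372100-0.158551i, Y(Ω₂)=+0.000017-0.000121i
  term(m=+3) = +0.000000+0.000000i   from Y*(Ω₁)=+0.156162-0.107802i, Y(Ω₂)=+0.000000+0.000000i
  term(m=+4) = -0.000000+0.000000i   from Y*(Ω₁)=+0.032169-0.033496i, Y(Ω₂)=-0.000000-0.000000i
Accumulated sum -0.121918+0.000000i; after 4π/(2l+1) scaling, -0.170230+0.000000i ⇒ P_4 = -0.170230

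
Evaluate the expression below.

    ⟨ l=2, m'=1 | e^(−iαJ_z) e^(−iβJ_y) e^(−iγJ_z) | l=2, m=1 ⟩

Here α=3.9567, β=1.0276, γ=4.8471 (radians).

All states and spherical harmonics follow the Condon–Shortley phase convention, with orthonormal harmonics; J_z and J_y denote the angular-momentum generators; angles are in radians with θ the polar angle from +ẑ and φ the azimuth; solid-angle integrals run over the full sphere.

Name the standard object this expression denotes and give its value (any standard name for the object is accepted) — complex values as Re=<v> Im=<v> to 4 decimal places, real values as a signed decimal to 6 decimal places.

Wigner D-matrix element, Re=-0.0208 Im=-0.0149

This is a Wigner D-matrix element — the rotation-matrix element ⟨l m'| R(α,β,γ) |l m⟩ in the angular-momentum basis.
D^2_{1,1}(3.9567,1.0276,4.8471) = e^{-i·1·3.9567}·d^2_{1,1}(1.0276)·e^{-i·1·4.8471}. Compute d first:
With c≡cos(β/2)=0.870883 and s≡sin(β/2)=0.491490, N=[6·1·6·1]^{1/2}=6.000000
k∈{0,1} keeps every argument non-negative
  k=0: (−1)^0·6.0000/(6)·0.8709^4·0.4915^0 = +0.575227
  k=1: (−1)^1·6.0000/(2)·0.8709^2·0.4915^2 = -0.549630
d^2_{1,1}(1.0276) = +0.575227 -0.549630 = +0.025597
Phases: e^{-i·(1)·3.9567}=-0.685790+0.727799i, e^{-i·(1)·4.8471}=+0.134304+0.990940i ⇒ D=-0.020818-0.014893i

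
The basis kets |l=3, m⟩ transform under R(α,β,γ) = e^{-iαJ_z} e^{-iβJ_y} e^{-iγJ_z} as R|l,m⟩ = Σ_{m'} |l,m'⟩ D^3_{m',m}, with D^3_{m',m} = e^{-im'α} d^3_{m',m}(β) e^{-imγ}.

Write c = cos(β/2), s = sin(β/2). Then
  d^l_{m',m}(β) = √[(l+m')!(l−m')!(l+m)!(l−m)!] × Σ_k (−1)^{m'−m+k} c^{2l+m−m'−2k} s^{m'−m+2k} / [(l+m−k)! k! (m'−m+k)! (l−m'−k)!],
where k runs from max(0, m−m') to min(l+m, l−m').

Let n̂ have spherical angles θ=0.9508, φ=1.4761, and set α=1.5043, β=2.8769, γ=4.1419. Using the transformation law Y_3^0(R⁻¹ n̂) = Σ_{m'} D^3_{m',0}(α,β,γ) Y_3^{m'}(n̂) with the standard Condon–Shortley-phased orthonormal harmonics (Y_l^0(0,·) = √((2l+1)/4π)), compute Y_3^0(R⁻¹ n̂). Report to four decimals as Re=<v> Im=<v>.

Re=0.3109 Im=0.0000

Need the full column D^3_{m',0} for m'=−3..3 at α=1.5043, β=2.8769, γ=4.1419.
cos(β/2)=0.131960, sin(β/2)=0.991255
d^3_{-3,0}: single k=3 term ⇒ +0.010009;  D = -0.001984-0.009811i
d^3_{-2,0}: k∈[2..3] ⇒ +0.001632 -0.092085 = -0.090453;  D = +0.089654-0.011994i
d^3_{-1,0}: k∈[1..3] ⇒ +0.000137 -0.023259 +0.437483 = +0.414361;  D = +0.027533+0.413445i
d^3_{0,0}: k∈[0..3] ⇒ +0.000005 -0.002682 +0.151311 -0.948664 = -0.800029;  D = -0.800029+0.000000i
d^3_{1,0}: k∈[0..2] ⇒ -0.000137 +0.023259 -0.437483 = -0.414361;  D = -0.027533+0.413445i
d^3_{2,0}: k∈[0..1] ⇒ +0.001632 -0.092085 = -0.090453;  D = +0.089654+0.011994i
d^3_{3,0}: single k=0 term ⇒ -0.010009;  D = +0.001984-0.009811i
Y_3^{m'}(θ=0.9508,φ=1.4761) and Σ D·Y over m':
  (-0.0020-0.0098i)·(-0.0630+0.2159i)  (+0.0897-0.0120i)·(-0.3863-0.0741i)  (+0.0275+0.4134i)·(+0.0171-0.1802i)  (-0.8000+0.0000i)·(-0.2845+0.0000i)  (-0.0275+0.4134i)·(-0.0171-0.1802i)  (+0.0897+0.0120i)·(-0.3863+0.0741i)  (+0.0020-0.0098i)·(+0.0630+0.2159i)
Y_3^0(R⁻¹ n̂) = +0.310942-0.000000i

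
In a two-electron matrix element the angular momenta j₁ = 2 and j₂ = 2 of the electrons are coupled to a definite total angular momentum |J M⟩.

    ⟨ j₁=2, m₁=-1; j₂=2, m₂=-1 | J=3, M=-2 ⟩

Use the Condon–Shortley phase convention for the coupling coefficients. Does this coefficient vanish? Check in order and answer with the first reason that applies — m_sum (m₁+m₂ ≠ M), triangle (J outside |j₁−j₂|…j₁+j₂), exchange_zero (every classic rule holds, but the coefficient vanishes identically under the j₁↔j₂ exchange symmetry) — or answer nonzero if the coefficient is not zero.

m-sum: m₁+m₂ = -1+(-1) = -2, M = -2  ✓
triangle: |j₁−j₂| = 0 ≤ J = 3 ≤ j₁+j₂ = 4  ✓
exchange: j₁=j₂ and m₁=m₂, and (−1)^(j₁+j₂−J) = (−1)^1 = −1 forces ⟨j₁m₁;j₂m₂|JM⟩ = −⟨j₂m₂;j₁m₁|JM⟩ = −⟨j₁m₁;j₂m₂|JM⟩ ⇒ the coefficient vanishes identically
Racah sum check: Σ_k collapses to 0 ⇒ CG = 0

exchange_zero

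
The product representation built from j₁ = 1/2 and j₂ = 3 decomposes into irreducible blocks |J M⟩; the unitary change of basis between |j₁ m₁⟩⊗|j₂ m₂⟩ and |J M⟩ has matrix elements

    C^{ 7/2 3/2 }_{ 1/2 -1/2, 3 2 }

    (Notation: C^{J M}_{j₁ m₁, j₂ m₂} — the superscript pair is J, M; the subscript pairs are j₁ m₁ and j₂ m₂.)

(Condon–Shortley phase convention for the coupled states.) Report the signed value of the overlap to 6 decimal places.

+0.534522  (= +√(2/7))

√[8·0!1!6!/8! · 0!1!5!1!5!2!] = √(28800/7)
  +(−1)^0/∏(0,0,1,5,0,1)! = 1/120  (running 1/120)
⟨..|..⟩ = √(28800/7)·(1/120) = +0.534522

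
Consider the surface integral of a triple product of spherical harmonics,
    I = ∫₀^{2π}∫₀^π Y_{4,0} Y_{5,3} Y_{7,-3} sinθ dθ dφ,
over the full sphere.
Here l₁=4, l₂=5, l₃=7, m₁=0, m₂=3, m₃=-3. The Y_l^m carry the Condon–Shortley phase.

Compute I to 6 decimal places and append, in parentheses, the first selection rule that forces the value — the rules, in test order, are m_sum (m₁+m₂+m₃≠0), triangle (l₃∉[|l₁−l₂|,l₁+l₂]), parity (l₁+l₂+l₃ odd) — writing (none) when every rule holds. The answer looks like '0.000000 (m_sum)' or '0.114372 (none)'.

Rules hold: Σm=0, L=16 even, 1≤7≤9.
N = 9·11·15 = 1485
Δ = 2!·6!·8!/17! = 1/6126120
Racah Σ t=0..2: t=0:+1/69120 t=1:−1/20736 t=2:+1/69120 = -1/51840
⇒ 3j(4 5 7; 0 0 0)² = 280/21879, sgn +1
Racah Σ t=0..2: t=0:+1/3870720 t=1:−1/181440 t=2:+1/138240 = 23/11612160
⇒ 3j(4 5 7; 0 3 -3)² = 529/204204, sgn +1
4πI² = N·(3j₀)²·(3jₘ)² = 26450/537251
I = +1·√(0.0492321/4π) = 0.06259207
No selection rule forces the value: the integral is nonzero (none).

0.062592 (none)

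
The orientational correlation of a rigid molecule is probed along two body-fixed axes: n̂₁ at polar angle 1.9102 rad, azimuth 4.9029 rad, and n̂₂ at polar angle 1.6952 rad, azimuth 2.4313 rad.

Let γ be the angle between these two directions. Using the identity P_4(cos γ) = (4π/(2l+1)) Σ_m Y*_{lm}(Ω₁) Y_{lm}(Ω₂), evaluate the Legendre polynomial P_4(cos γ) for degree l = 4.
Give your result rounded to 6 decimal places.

-0.417451

Summing Y*_{l m}(θ₁,φ₁)·Y_{l m}(θ₂,φ₂) over m ∈ [−4, 4]; prefactor 4π/(2·4+1) = 1.396263:
  [-4]  conj(Y_{4,-4})(Ω₁) = (0.253105, 0.241551) ; Y_{4,-4}(Ω₂) = (-0.409796, 0.126954) ; Δ = (-0.134387, -0.066854)
  [-3]  conj(Y_{4,-3})(Ω₁) = (0.188991, -0.293860) ; Y_{4,-3}(Ω₂) = (-0.080612, 0.128554) ; Δ = (0.022542, 0.047984)
  [-2]  conj(Y_{4,-2})(Ω₁) = (0.061885, 0.024791) ; Y_{4,-2}(Ω₂) = (-0.043977, -0.290565) ; Δ = (0.004482, -0.019072)
  [-1]  conj(Y_{4,-1})(Ω₁) = (0.062550, -0.324346) ; Y_{4,-1}(Ω₂) = (-0.127727, -0.109850) ; Δ = (-0.043619, 0.034557)
  [+0]  conj(Y_{4,0})(Ω₁) = (0.011088, -0.000000) ; Y_{4,0}(Ω₂) = (0.269372, 0.000000) ; Δ = (0.002987, 0.000000)
  [+1]  conj(Y_{4,1})(Ω₁) = (-0.062550, -0.324346) ; Y_{4,1}(Ω₂) = (0.127727, -0.109850) ; Δ = (-0.043619, -0.034557)
  [+2]  conj(Y_{4,2})(Ω₁) = (0.061885, -0.024791) ; Y_{4,2}(Ω₂) = (-0.043977, 0.290565) ; Δ = (0.004482, 0.019072)
  [+3]  conj(Y_{4,3})(Ω₁) = (-0.188991, -0.293860) ; Y_{4,3}(Ω₂) = (0.080612, 0.128554) ; Δ = (0.022542, -0.047984)
  [+4]  conj(Y_{4,4})(Ω₁) = (0.253105, -0.241551) ; Y_{4,4}(Ω₂) = (-0.409796, -0.126954) ; Δ = (-0.134387, 0.066854)
Σ over m = (-0.298977, 0.000000); ×(4π/9) → (-0.417451, 0.000000). Real part: -0.417451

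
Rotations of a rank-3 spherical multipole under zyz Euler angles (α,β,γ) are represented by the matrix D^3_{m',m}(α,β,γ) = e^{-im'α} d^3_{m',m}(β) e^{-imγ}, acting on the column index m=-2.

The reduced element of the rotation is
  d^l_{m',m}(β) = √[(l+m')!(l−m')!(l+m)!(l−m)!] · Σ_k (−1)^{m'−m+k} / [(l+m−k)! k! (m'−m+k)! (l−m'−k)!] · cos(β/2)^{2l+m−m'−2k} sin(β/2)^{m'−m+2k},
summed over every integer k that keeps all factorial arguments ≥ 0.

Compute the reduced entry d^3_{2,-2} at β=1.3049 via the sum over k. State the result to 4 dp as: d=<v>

d=0.3789

d^3_{2,-2}(β=1.3049) via the finite sum:
c=cos(1.304900/2)=0.794599, s=sin(1.304900/2)=0.607135; N=√[120·1·1·120]=120.000000
k∈{0,1} keeps every argument non-negative
  k=0: (−1)^4·120.0000/(24)·0.7946^2·0.6071^4 = +0.428950
  k=1: (−1)^5·120.0000/(120)·0.7946^0·0.6071^6 = -0.050085
d^3_{2,-2}(1.3049) = +0.428950 -0.050085 = +0.378865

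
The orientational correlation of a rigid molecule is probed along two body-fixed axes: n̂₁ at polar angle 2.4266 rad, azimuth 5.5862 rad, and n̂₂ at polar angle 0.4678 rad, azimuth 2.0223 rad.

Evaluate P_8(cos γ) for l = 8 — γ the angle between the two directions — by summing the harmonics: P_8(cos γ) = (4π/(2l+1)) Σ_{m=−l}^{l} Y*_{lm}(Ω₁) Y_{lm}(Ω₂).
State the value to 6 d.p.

-0.214634

Addition theorem: P_8(cos γ) = (4π/17) Σ_m Y*_{lm}(Ω₁) Y_{lm}(Ω₂), m = −8…8:
  m=-8: Y*=+0.013373+0.011432i  Y=-0.000785+0.000399i  product -0.000015-0.000004i
  m=-7: Y*=-0.013433-0.079930i  Y=-0.000132-0.006974i  product -0.000556+0.000104i
  m=-6: Y*=-0.114222+0.194732i  Y=+0.031458+0.014525i  product -0.006422+0.004467i
  m=-5: Y*=+0.388856-0.139013i  Y=-0.093651+0.076779i  product -0.025744+0.042875i
  m=-4: Y*=-0.428413-0.158158i  Y=-0.070214-0.292981i  product -0.016257+0.136622i
  m=-3: Y*=+0.078917+0.137780i  Y=+0.491445+0.107981i  product +0.023906+0.076233i
  m=-2: Y*=-0.052835+0.295677i  Y=-0.277623+0.352018i  product -0.089415-0.100686i
  m=-1: Y*=+0.245038-0.205133i  Y=+0.028063+0.057872i  product +0.018748+0.008424i
  m=+0: Y*=+0.209407-0.000000i  Y=-0.472057+0.000000i  product -0.098852+0.000000i
  m=+1: Y*=-0.245038-0.205133i  Y=-0.028063+0.057872i  product +0.018748-0.008424i
  m=+2: Y*=-0.052835-0.295677i  Y=-0.277623-0.352018i  product -0.089415+0.100686i
  m=+3: Y*=-0.078917+0.137780i  Y=-0.491445+0.107981i  product +0.023906-0.076233i
  m=+4: Y*=-0.428413+0.158158i  Y=-0.070214+0.292981i  product -0.016257-0.136622i
  m=+5: Y*=-0.388856-0.139013i  Y=+0.093651+0.076779i  product -0.025744-0.042875i
  m=+6: Y*=-0.114222-0.194732i  Y=+0.031458-0.014525i  product -0.006422-0.004467i
  m=+7: Y*=+0.013433-0.079930i  Y=+0.000132-0.006974i  product -0.000556-0.000104i
  m=+8: Y*=+0.013373-0.011432i  Y=-0.000785-0.000399i  product -0.000015+0.000004i
Σ over m = -0.290361-0.000000i; ×(4π/17) → -0.214634-0.000000i. Real part: -0.214634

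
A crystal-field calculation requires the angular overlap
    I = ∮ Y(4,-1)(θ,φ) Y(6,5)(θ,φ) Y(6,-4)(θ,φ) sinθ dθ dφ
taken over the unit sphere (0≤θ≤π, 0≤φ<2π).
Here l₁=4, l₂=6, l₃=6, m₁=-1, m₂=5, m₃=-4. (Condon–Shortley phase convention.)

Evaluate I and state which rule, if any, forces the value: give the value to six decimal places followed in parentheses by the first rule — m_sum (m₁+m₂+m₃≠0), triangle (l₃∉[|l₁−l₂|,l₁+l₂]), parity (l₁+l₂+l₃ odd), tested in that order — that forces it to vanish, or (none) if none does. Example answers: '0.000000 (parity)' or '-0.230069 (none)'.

Rules hold: Σm=0, L=16 even, 2≤6≤10.
N = 9·13·13 = 1521
Δ = 4!·4!·8!/17! = 1/15315300
Racah Σ t=0..4: t=0:+1/829440 t=1:−1/25920 t=2:+1/9216 t=3:−1/25920 t=4:+1/829440 = 7/207360
⇒ 3j(4 6 6; 0 0 0)² = 28/2431, sgn +1
Racah Σ t=3..4: t=3:−1/967680 t=4:+1/725760 = 1/2903040
⇒ 3j(4 6 6; -1 5 -4)² = 5/3094, sgn +1
4πI² = N·(3j₀)²·(3jₘ)² = 90/3179
I = +1·√(0.0283108/4π) = 0.04746473
No selection rule forces the value: the integral is nonzero (none).

0.047465 (none)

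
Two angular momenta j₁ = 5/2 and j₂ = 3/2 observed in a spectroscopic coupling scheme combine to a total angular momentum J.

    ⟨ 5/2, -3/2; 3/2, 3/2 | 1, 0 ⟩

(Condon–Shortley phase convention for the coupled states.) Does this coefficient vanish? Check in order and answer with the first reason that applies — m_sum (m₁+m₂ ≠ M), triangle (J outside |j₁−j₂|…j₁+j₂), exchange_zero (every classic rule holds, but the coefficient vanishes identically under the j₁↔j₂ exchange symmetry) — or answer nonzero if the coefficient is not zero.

m-sum: m₁+m₂ = -3/2+3/2 = 0, M = 0  ✓
triangle: |j₁−j₂| = 1 ≤ J = 1 ≤ j₁+j₂ = 4  ✓
exchange: j₁≠j₂ or m₁≠m₂ — the exchange symmetry imposes no constraint here
value check: CG = −√(1/5) = -0.447214 ≠ 0

nonzero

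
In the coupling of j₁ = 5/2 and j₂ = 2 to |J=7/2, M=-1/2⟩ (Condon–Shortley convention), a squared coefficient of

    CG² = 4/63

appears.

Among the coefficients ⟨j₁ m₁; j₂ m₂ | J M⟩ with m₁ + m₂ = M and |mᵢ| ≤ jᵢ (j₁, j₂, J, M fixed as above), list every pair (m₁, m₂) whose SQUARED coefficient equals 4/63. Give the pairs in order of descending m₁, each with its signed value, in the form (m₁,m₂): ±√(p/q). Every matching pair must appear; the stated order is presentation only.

Admissible pairs with m₁+m₂ = M = -1/2: (-5/2,2), (-3/2,1), (-1/2,0), (1/2,-1), (3/2,-2)
  (m₁,m₂)=(3/2,-2): CG² = 64/315, CG = +√(64/315)
  (m₁,m₂)=(1/2,-1): CG² = 14/45, CG = +√(14/45)
  (m₁,m₂)=(-1/2,0): CG² = 4/105, CG = −√(4/105)
  (m₁,m₂)=(-3/2,1): CG² = 121/315, CG = −√(121/315)
  (m₁,m₂)=(-5/2,2): CG² = 4/63, CG = −√(4/63)   ← matches the target
Pairs with CG² = 4/63: (-5/2,2): −√(4/63)

(-5/2,2): −√(4/63)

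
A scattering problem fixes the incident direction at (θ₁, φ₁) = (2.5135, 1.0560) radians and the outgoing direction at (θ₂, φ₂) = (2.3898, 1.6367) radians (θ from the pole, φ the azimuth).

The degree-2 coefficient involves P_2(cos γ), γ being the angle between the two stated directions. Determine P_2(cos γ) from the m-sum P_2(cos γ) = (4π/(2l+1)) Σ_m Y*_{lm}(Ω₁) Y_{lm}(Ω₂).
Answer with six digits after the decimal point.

Summing Y*_{l m}(θ₁,φ₁)·Y_{l m}(θ₂,φ₂) over m ∈ [−2, 2]; prefactor 4π/(2·2+1) = 2.513274:
  [-2]  conj(Y_{2,-2})(Ω₁) = (-0.068709, 0.114311) ; Y_{2,-2}(Ω₂) = (-0.178603, 0.023678) ; Δ = (0.009565, -0.022043)
  [-1]  conj(Y_{2,-1})(Ω₁) = (-0.180850, -0.319708) ; Y_{2,-1}(Ω₂) = (0.025381, 0.384565) ; Δ = (0.118359, -0.077663)
  [+0]  conj(Y_{2,0})(Ω₁) = (0.304091, -0.000000) ; Y_{2,0}(Ω₂) = (0.189469, 0.000000) ; Δ = (0.057616, 0.000000)
  [+1]  conj(Y_{2,1})(Ω₁) = (0.180850, -0.319708) ; Y_{2,1}(Ω₂) = (-0.025381, 0.384565) ; Δ = (0.118359, 0.077663)
  [+2]  conj(Y_{2,2})(Ω₁) = (-0.068709, -0.114311) ; Y_{2,2}(Ω₂) = (-0.178603, -0.023678) ; Δ = (0.009565, 0.022043)
Accumulated sum (0.313462, -0.000000); after 4π/(2l+1) scaling, (0.787817, -0.000000) ⇒ P_2 = 0.787817

0.787817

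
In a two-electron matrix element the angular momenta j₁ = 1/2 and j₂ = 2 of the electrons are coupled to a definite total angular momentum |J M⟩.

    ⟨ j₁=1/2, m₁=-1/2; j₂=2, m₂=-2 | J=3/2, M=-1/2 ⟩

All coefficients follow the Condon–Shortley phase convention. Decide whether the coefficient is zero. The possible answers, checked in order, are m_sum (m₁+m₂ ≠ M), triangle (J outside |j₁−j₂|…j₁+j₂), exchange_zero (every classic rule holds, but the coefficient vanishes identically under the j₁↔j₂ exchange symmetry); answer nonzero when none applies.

m_sum

m-sum: m₁+m₂ = -1/2+(-2) = -5/2, M = -1/2  ✗ ⇒ coefficient is 0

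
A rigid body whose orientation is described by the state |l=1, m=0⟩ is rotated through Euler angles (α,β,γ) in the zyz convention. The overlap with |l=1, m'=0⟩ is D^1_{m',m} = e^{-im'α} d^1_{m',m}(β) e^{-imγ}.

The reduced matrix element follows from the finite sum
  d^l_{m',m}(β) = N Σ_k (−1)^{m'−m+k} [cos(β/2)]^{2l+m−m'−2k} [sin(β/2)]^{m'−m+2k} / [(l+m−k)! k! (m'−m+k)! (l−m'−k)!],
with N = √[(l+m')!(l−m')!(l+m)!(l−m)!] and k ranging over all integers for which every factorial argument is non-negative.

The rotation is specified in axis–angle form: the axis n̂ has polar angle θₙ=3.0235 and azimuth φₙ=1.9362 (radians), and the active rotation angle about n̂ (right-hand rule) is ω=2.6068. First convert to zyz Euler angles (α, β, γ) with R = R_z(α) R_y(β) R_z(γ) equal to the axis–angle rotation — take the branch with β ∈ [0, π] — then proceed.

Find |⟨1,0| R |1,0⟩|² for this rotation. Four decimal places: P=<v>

P=0.9490

Axis–angle → zyz. n̂ = (sinθₙcosφₙ, sinθₙsinφₙ, cosθₙ) = (-0.042100, +0.110040, -0.993035), ω = 2.6068.
R = I cosω + sinω [n̂]ₓ + (1−cosω) n̂n̂ᵀ gives
  R = [-0.857077, +0.497494, +0.133859; -0.514731, -0.837847, -0.181833; +0.021692, -0.224746, +0.974176]
β = atan2(√(R₁₃²+R₂₃²), R₃₃) = 0.227755; α = atan2(R₂₃, R₁₃) mod 2π = 5.346975; γ = atan2(R₃₂, −R₃₁) mod 2π = 4.616168
First d^1_{0,0}(β=0.2278), then the phase factors e^{-i(0)α} and e^{-i(0)γ}:
With c≡cos(β/2)=0.993523 and s≡sin(β/2)=0.113631, N=[1·1·1·1]^{1/2}=1.000000
k: max(0,(0)−(0))=0 … min(1+(0),1−(0))=1
  k=0: (−1)^0·1.0000/(1)·0.9935^2·0.1136^0 = +0.987088
  k=1: (−1)^1·1.0000/(1)·0.9935^0·0.1136^2 = -0.012912
d^1_{0,0}(0.2278) = +0.987088 -0.012912 = +0.974176
|D^1_{0,0}|² = |d^1_{0,0}(β)|² = (+0.974176)² = 0.949019 (the z-rotation phases have unit modulus)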